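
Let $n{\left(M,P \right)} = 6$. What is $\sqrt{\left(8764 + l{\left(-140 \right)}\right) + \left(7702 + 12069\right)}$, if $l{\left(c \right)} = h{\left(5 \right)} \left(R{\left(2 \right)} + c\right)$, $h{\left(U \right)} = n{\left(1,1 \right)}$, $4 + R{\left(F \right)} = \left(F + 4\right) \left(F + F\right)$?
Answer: $\sqrt{27815} \approx 166.78$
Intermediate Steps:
$R{\left(F \right)} = -4 + 2 F \left(4 + F\right)$ ($R{\left(F \right)} = -4 + \left(F + 4\right) \left(F + F\right) = -4 + \left(4 + F\right) 2 F = -4 + 2 F \left(4 + F\right)$)
$h{\left(U \right)} = 6$
$l{\left(c \right)} = 120 + 6 c$ ($l{\left(c \right)} = 6 \left(\left(-4 + 2 \cdot 2^{2} + 8 \cdot 2\right) + c\right) = 6 \left(\left(-4 + 2 \cdot 4 + 16\right) + c\right) = 6 \left(\left(-4 + 8 + 16\right) + c\right) = 6 \left(20 + c\right) = 120 + 6 c$)
$\sqrt{\left(8764 + l{\left(-140 \right)}\right) + \left(7702 + 12069\right)} = \sqrt{\left(8764 + \left(120 + 6 \left(-140\right)\right)\right) + \left(7702 + 12069\right)} = \sqrt{\left(8764 + \left(120 - 840\right)\right) + 19771} = \sqrt{\left(8764 - 720\right) + 19771} = \sqrt{8044 + 19771} = \sqrt{27815}$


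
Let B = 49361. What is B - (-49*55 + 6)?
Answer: 52050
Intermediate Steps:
B - (-49*55 + 6) = 49361 - (-49*55 + 6) = 49361 - (-2695 + 6) = 49361 - 1*(-2689) = 49361 + 2689 = 52050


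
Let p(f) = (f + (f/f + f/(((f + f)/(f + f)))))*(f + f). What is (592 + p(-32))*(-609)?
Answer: -2816016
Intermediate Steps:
p(f) = 2*f*(1 + 2*f) (p(f) = (f + (1 + f/(((2*f)/((2*f))))))*(2*f) = (f + (1 + f/(((2*f)*(1/(2*f))))))*(2*f) = (f + (1 + f/1))*(2*f) = (f + (1 + f*1))*(2*f) = (f + (1 + f))*(2*f) = (1 + 2*f)*(2*f) = 2*f*(1 + 2*f))
(592 + p(-32))*(-609) = (592 + 2*(-32)*(1 + 2*(-32)))*(-609) = (592 + 2*(-32)*(1 - 64))*(-609) = (592 + 2*(-32)*(-63))*(-609) = (592 + 4032)*(-609) = 4624*(-609) = -2816016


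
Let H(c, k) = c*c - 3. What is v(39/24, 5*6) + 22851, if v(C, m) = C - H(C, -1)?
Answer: 1462591/64 ≈ 22853.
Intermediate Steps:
H(c, k) = -3 + c**2 (H(c, k) = c**2 - 3 = -3 + c**2)
v(C, m) = 3 + C - C**2 (v(C, m) = C - (-3 + C**2) = C + (3 - C**2) = 3 + C - C**2)
v(39/24, 5*6) + 22851 = (3 + 39/24 - (39/24)**2) + 22851 = (3 + 39*(1/24) - (39*(1/24))**2) + 22851 = (3 + 13/8 - (13/8)**2) + 22851 = (3 + 13/8 - 1*169/64) + 22851 = (3 + 13/8 - 169/64) + 22851 = 127/64 + 22851 = 1462591/64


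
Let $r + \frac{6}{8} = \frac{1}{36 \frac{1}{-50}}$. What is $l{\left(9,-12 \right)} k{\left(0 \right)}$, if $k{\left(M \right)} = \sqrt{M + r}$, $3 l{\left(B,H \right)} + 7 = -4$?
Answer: $- \frac{11 i \sqrt{77}}{18} \approx - 5.3625 i$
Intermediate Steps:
$r = - \frac{77}{36}$ ($r = - \frac{3}{4} + \frac{1}{36 \frac{1}{-50}} = - \frac{3}{4} + \frac{1}{36 \left(- \frac{1}{50}\right)} = - \frac{3}{4} + \frac{1}{- \frac{18}{25}} = - \frac{3}{4} - \frac{25}{18} = - \frac{77}{36} \approx -2.1389$)
$l{\left(B,H \right)} = - \frac{11}{3}$ ($l{\left(B,H \right)} = - \frac{7}{3} + \frac{1}{3} \left(-4\right) = - \frac{7}{3} - \frac{4}{3} = - \frac{11}{3}$)
$k{\left(M \right)} = \sqrt{- \frac{77}{36} + M}$ ($k{\left(M \right)} = \sqrt{M - \frac{77}{36}} = \sqrt{- \frac{77}{36} + M}$)
$l{\left(9,-12 \right)} k{\left(0 \right)} = - \frac{11 \frac{\sqrt{-77 + 36 \cdot 0}}{6}}{3} = - \frac{11 \frac{\sqrt{-77 + 0}}{6}}{3} = - \frac{11 \frac{\sqrt{-77}}{6}}{3} = - \frac{11 \frac{i \sqrt{77}}{6}}{3} = - \frac{11 i \sqrt{77}}{18}$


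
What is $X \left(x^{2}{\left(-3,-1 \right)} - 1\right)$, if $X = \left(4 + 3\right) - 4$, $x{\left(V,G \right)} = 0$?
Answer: $-3$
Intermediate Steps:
$X = 3$ ($X = 7 - 4 = 3$)
$X \left(x^{2}{\left(-3,-1 \right)} - 1\right) = 3 \left(0^{2} - 1\right) = 3 \left(0 - 1\right) = 3 \left(-1\right) = -3$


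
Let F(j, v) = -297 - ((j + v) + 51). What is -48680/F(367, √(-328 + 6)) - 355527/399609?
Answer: 1525222445059/22713198347 - 48680*I*√322/511547 ≈ 67.151 - 1.7076*I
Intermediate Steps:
F(j, v) = -348 - j - v (F(j, v) = -297 - (51 + j + v) = -297 + (-51 - j - v) = -348 - j - v)
-48680/F(367, √(-328 + 6)) - 355527/399609 = -48680/(-348 - 1*367 - √(-328 + 6)) - 355527/399609 = -48680/(-348 - 367 - √(-322)) - 355527*1/399609 = -48680/(-348 - 367 - I*√322) - 39503/44401 = -48680/(-715 - I*√322) - 39503/44401 = -39503/44401 - 48680/(-715 - I*√322)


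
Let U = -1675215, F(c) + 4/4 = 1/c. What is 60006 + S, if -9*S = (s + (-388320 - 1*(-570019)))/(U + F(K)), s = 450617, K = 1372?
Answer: 413753003493502/6895189053 ≈ 60006.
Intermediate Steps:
F(c) = -1 + 1/c
S = 289179184/6895189053 (S = -(450617 + (-388320 - 1*(-570019)))/(9*(-1675215 + (1 - 1*1372)/1372)) = -(450617 + (-388320 + 570019))/(9*(-1675215 + (1 - 1372)/1372)) = -(450617 + 181699)/(9*(-1675215 + (1/1372)*(-1371))) = -210772/(3*(-1675215 - 1371/1372)) = -210772/(3*(-2298396351/1372)) = -210772*(-1372)/(3*2298396351) = -⅑*(-289179184/766132117) = 289179184/6895189053 ≈ 0.041939)
60006 + S = 60006 + 289179184/6895189053 = 413753003493502/6895189053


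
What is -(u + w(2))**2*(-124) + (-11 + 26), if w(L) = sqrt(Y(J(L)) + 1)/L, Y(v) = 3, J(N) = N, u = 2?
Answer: 1131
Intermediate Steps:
w(L) = 2/L (w(L) = sqrt(3 + 1)/L = sqrt(4)/L = 2/L)
-(u + w(2))**2*(-124) + (-11 + 26) = -(2 + 2/2)**2*(-124) + (-11 + 26) = -(2 + 2*(1/2))**2*(-124) + 15 = -(2 + 1)**2*(-124) + 15 = -1*3**2*(-124) + 15 = -1*9*(-124) + 15 = -9*(-124) + 15 = 1116 + 15 = 1131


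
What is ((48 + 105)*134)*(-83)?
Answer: -1701666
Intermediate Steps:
((48 + 105)*134)*(-83) = (153*134)*(-83) = 20502*(-83) = -1701666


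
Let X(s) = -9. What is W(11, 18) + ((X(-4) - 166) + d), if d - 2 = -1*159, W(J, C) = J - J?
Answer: -332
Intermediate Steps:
W(J, C) = 0
d = -157 (d = 2 - 1*159 = 2 - 159 = -157)
W(11, 18) + ((X(-4) - 166) + d) = 0 + ((-9 - 166) - 157) = 0 + (-175 - 157) = 0 - 332 = -332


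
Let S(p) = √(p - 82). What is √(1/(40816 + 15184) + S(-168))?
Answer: √(35 + 9800000*I*√10)/1400 ≈ 2.8117 + 2.8117*I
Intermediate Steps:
S(p) = √(-82 + p)
√(1/(40816 + 15184) + S(-168)) = √(1/(40816 + 15184) + √(-82 - 168)) = √(1/56000 + √(-250)) = √(1/56000 + 5*I*√10)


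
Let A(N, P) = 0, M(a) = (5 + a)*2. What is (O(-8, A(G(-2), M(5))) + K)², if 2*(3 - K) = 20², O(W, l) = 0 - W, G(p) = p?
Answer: 35721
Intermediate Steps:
M(a) = 10 + 2*a
O(W, l) = -W
K = -197 (K = 3 - ½*20² = 3 - ½*400 = 3 - 200 = -197)
(O(-8, A(G(-2), M(5))) + K)² = (-1*(-8) - 197)² = (8 - 197)² = (-189)² = 35721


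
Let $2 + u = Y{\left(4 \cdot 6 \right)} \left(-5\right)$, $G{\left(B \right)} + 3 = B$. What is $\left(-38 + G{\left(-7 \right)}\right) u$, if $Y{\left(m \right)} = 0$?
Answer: $96$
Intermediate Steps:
$G{\left(B \right)} = -3 + B$
$u = -2$ ($u = -2 + 0 \left(-5\right) = -2 + 0 = -2$)
$\left(-38 + G{\left(-7 \right)}\right) u = \left(-38 - 10\right) \left(-2\right) = \left(-48\right) \left(-2\right) = 96$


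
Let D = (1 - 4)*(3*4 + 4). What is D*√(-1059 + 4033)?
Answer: -48*√2974 ≈ -2617.7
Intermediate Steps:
D = -48 (D = -3*(12 + 4) = -3*16 = -48)
D*√(-1059 + 4033) = -48*√(-1059 + 4033) = -48*√2974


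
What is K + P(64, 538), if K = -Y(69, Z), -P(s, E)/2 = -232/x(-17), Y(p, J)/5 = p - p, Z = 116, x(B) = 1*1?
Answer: 464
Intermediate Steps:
x(B) = 1
Y(p, J) = 0 (Y(p, J) = 5*(p - p) = 5*0 = 0)
P(s, E) = 464 (P(s, E) = -(-464)/1 = -(-464) = -2*(-232) = 464)
K = 0 (K = -1*0 = 0)
K + P(64, 538) = 0 + 464 = 464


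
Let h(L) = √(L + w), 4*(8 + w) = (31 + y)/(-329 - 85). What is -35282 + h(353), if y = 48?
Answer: -35282 + 11*√217166/276 ≈ -35263.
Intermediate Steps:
w = -13327/1656 (w = -8 + ((31 + 48)/(-329 - 85))/4 = -8 + (79/(-414))/4 = -8 + (79*(-1/414))/4 = -8 + (¼)*(-79/414) = -8 - 79/1656 = -13327/1656 ≈ -8.0477)
h(L) = √(-13327/1656 + L) (h(L) = √(L - 13327/1656) = √(-13327/1656 + L))
-35282 + h(353) = -35282 + √(-613042 + 76176*353)/276 = -35282 + √(-613042 + 26890128)/276 = -35282 + √26277086/276 = -35282 + (11*√217166)/276 = -35282 + 11*√217166/276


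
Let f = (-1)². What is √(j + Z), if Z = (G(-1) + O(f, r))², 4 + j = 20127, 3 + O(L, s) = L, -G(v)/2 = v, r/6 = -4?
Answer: √20123 ≈ 141.86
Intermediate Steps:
r = -24 (r = 6*(-4) = -24)
G(v) = -2*v
f = 1
O(L, s) = -3 + L
j = 20123 (j = -4 + 20127 = 20123)
Z = 0 (Z = (-2*(-1) + (-3 + 1))² = (2 - 2)² = 0² = 0)
√(j + Z) = √(20123 + 0) = √20123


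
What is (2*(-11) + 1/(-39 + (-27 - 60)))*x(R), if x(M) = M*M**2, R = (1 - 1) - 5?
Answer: 346625/126 ≈ 2751.0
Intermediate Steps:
R = -5 (R = 0 - 5 = -5)
x(M) = M**3
(2*(-11) + 1/(-39 + (-27 - 60)))*x(R) = (2*(-11) + 1/(-39 + (-27 - 60)))*(-5)**3 = (-22 + 1/(-39 - 87))*(-125) = (-22 + 1/(-126))*(-125) = (-22 - 1/126)*(-125) = -2773/126*(-125) = 346625/126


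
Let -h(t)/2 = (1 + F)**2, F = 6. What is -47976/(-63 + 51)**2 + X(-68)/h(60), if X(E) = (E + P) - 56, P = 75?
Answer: -998/3 ≈ -332.67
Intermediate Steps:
X(E) = 19 + E (X(E) = (E + 75) - 56 = (75 + E) - 56 = 19 + E)
h(t) = -98 (h(t) = -2*(1 + 6)**2 = -2*7**2 = -2*49 = -98)
-47976/(-63 + 51)**2 + X(-68)/h(60) = -47976/(-63 + 51)**2 + (19 - 68)/(-98) = -47976/((-12)**2) - 49*(-1/98) = -47976/144 + 1/2 = -47976*1/144 + 1/2 = -1999/6 + 1/2 = -998/3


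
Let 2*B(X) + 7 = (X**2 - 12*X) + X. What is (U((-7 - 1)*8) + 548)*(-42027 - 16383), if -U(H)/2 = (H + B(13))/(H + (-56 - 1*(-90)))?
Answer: -31796457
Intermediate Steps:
B(X) = -7/2 + X**2/2 - 11*X/2 (B(X) = -7/2 + ((X**2 - 12*X) + X)/2 = -7/2 + (X**2 - 11*X)/2 = -7/2 + (X**2/2 - 11*X/2) = -7/2 + X**2/2 - 11*X/2)
U(H) = -2*(19/2 + H)/(34 + H) (U(H) = -2*(H + (-7/2 + (1/2)*13**2 - 11/2*13))/(H + (-56 - 1*(-90))) = -2*(H + (-7/2 + (1/2)*169 - 143/2))/(H + (-56 + 90)) = -2*(H + (-7/2 + 169/2 - 143/2))/(H + 34) = -2*(H + 19/2)/(34 + H) = -2*(19/2 + H)/(34 + H))
(U((-7 - 1)*8) + 548)*(-42027 - 16383) = ((-19 - 2*(-7 - 1)*8)/(34 + (-7 - 1)*8) + 548)*(-42027 - 16383) = ((-19 - (-16)*8)/(34 - 8*8) + 548)*(-58410) = ((-19 - 2*(-64))/(34 - 64) + 548)*(-58410) = ((-19 + 128)/(-30) + 548)*(-58410) = (-1/30*109 + 548)*(-58410) = (-109/30 + 548)*(-58410) = (16331/30)*(-58410) = -31796457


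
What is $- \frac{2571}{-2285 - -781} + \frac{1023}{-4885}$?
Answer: $\frac{11020743}{7347040} \approx 1.5$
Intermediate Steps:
$- \frac{2571}{-2285 - -781} + \frac{1023}{-4885} = - \frac{2571}{-2285 + 781} + 1023 \left(- \frac{1}{4885}\right) = - \frac{2571}{-1504} - \frac{1023}{4885} = \left(-2571\right) \left(- \frac{1}{1504}\right) - \frac{1023}{4885} = \frac{2571}{1504} - \frac{1023}{4885} = \frac{11020743}{7347040}$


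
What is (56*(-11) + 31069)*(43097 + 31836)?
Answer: 2281934649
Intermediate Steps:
(56*(-11) + 31069)*(43097 + 31836) = (-616 + 31069)*74933 = 30453*74933 = 2281934649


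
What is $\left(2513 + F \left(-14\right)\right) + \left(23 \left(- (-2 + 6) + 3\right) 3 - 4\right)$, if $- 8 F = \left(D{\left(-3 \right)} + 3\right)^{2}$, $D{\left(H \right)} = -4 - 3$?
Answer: $2468$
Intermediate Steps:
$D{\left(H \right)} = -7$
$F = -2$ ($F = - \frac{\left(-7 + 3\right)^{2}}{8} = - \frac{\left(-4\right)^{2}}{8} = \left(- \frac{1}{8}\right) 16 = -2$)
$\left(2513 + F \left(-14\right)\right) + \left(23 \left(- (-2 + 6) + 3\right) 3 - 4\right) = \left(2513 - -28\right) + \left(23 \left(- (-2 + 6) + 3\right) 3 - 4\right) = \left(2513 + 28\right) + \left(23 \left(\left(-1\right) 4 + 3\right) 3 - 4\right) = 2541 + \left(23 \left(-4 + 3\right) 3 - 4\right) = 2541 + \left(23 \left(\left(-1\right) 3\right) - 4\right) = 2541 + \left(23 \left(-3\right) - 4\right) = 2541 - 73 = 2468$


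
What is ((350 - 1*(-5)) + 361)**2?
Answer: 512656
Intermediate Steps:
((350 - 1*(-5)) + 361)**2 = ((350 + 5) + 361)**2 = (355 + 361)**2 = 716**2 = 512656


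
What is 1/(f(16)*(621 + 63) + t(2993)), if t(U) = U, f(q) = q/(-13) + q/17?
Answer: 221/617677 ≈ 0.00035779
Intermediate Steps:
f(q) = -4*q/221 (f(q) = q*(-1/13) + q*(1/17) = -q/13 + q/17 = -4*q/221)
1/(f(16)*(621 + 63) + t(2993)) = 1/((-4/221*16)*(621 + 63) + 2993) = 1/(-64/221*684 + 2993) = 1/(-43776/221 + 2993) = 1/(617677/221) = 221/617677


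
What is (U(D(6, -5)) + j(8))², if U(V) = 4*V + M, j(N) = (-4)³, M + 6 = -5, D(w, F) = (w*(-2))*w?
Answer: 131769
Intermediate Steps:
D(w, F) = -2*w² (D(w, F) = (-2*w)*w = -2*w²)
M = -11 (M = -6 - 5 = -11)
j(N) = -64
U(V) = -11 + 4*V (U(V) = 4*V - 11 = -11 + 4*V)
(U(D(6, -5)) + j(8))² = ((-11 + 4*(-2*6²)) - 64)² = ((-11 + 4*(-2*36)) - 64)² = ((-11 + 4*(-72)) - 64)² = ((-11 - 288) - 64)² = (-299 - 64)² = (-363)² = 131769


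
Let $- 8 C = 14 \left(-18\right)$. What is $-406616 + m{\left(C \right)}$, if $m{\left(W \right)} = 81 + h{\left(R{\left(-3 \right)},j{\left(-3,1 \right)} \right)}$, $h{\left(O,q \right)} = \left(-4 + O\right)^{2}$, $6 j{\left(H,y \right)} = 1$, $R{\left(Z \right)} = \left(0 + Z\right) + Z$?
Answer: $-406435$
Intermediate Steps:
$C = \frac{63}{2}$ ($C = - \frac{14 \left(-18\right)}{8} = \left(- \frac{1}{8}\right) \left(-252\right) = \frac{63}{2} \approx 31.5$)
$R{\left(Z \right)} = 2 Z$ ($R{\left(Z \right)} = Z + Z = 2 Z$)
$j{\left(H,y \right)} = \frac{1}{6}$ ($j{\left(H,y \right)} = \frac{1}{6} \cdot 1 = \frac{1}{6}$)
$m{\left(W \right)} = 181$ ($m{\left(W \right)} = 81 + \left(-4 + 2 \left(-3\right)\right)^{2} = 81 + \left(-4 - 6\right)^{2} = 81 + \left(-10\right)^{2} = 81 + 100 = 181$)
$-406616 + m{\left(C \right)} = -406616 + 181 = -406435$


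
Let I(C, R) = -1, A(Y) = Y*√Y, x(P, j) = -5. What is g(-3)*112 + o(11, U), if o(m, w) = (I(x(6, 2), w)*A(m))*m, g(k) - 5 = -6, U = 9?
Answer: -112 - 121*√11 ≈ -513.31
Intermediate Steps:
g(k) = -1 (g(k) = 5 - 6 = -1)
A(Y) = Y^(3/2)
o(m, w) = -m^(5/2) (o(m, w) = (-m^(3/2))*m = -m^(5/2))
g(-3)*112 + o(11, U) = -1*112 - 11^(5/2) = -112 - 121*√11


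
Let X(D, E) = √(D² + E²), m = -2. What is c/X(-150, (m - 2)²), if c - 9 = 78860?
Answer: 78869*√5689/11378 ≈ 522.83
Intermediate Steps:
c = 78869 (c = 9 + 78860 = 78869)
c/X(-150, (m - 2)²) = 78869/(√((-150)² + ((-2 - 2)²)²)) = 78869/(√(22500 + ((-4)²)²)) = 78869/(√(22500 + 16²)) = 78869/(√(22500 + 256)) = 78869/(√22756) = 78869/((2*√5689)) = 78869*(√5689/11378) = 78869*√5689/11378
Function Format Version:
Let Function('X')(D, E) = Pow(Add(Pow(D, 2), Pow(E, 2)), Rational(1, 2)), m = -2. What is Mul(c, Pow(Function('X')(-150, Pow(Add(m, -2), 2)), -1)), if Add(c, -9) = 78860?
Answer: Mul(Rational(78869, 11378), Pow(5689, Rational(1, 2))) ≈ 522.83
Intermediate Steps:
c = 78869 (c = Add(9, 78860) = 78869)
Mul(c, Pow(Function('X')(-150, Pow(Add(m, -2), 2)), -1)) = Mul(78869, Pow(Pow(Add(Pow(-150, 2), Pow(Pow(Add(-2, -2), 2), 2)), Rational(1, 2)), -1)) = Mul(78869, Pow(Pow(Add(22500, Pow(Pow(-4, 2), 2)), Rational(1, 2)), -1)) = Mul(78869, Pow(Pow(Add(22500, Pow(16, 2)), Rational(1, 2)), -1)) = Mul(78869, Pow(Pow(Add(22500, 256), Rational(1, 2)), -1)) = Mul(78869, Pow(Pow(22756, Rational(1, 2)), -1)) = Mul(78869, Pow(Mul(2, Pow(5689, Rational(1, 2))), -1)) = Mul(78869, Mul(Rational(1, 11378), Pow(5689, Rational(1, 2)))) = Mul(Rational(78869, 11378), Pow(5689, Rational(1, 2)))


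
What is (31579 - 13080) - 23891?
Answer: -5392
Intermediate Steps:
(31579 - 13080) - 23891 = 18499 - 23891 = -5392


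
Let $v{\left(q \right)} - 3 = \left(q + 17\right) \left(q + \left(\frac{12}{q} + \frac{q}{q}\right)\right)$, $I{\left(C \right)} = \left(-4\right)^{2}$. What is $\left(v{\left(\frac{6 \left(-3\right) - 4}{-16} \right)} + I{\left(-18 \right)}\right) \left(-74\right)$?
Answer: $- \frac{5808815}{352} \approx -16502.0$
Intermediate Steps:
$I{\left(C \right)} = 16$
$v{\left(q \right)} = 3 + \left(17 + q\right) \left(1 + q + \frac{12}{q}\right)$ ($v{\left(q \right)} = 3 + \left(q + 17\right) \left(q + \left(\frac{12}{q} + \frac{q}{q}\right)\right) = 3 + \left(17 + q\right) \left(q + \left(\frac{12}{q} + 1\right)\right) = 3 + \left(17 + q\right) \left(q + \left(1 + \frac{12}{q}\right)\right) = 3 + \left(17 + q\right) \left(1 + q + \frac{12}{q}\right)$)
$\left(v{\left(\frac{6 \left(-3\right) - 4}{-16} \right)} + I{\left(-18 \right)}\right) \left(-74\right) = \left(\left(32 + \left(\frac{6 \left(-3\right) - 4}{-16}\right)^{2} + 18 \frac{6 \left(-3\right) - 4}{-16} + \frac{204}{\left(6 \left(-3\right) - 4\right) \frac{1}{-16}}\right) + 16\right) \left(-74\right) = \left(\left(32 + \left(\left(-18 - 4\right) \left(- \frac{1}{16}\right)\right)^{2} + 18 \left(-18 - 4\right) \left(- \frac{1}{16}\right) + \frac{204}{\left(-18 - 4\right) \left(- \frac{1}{16}\right)}\right) + 16\right) \left(-74\right) = \left(\left(32 + \left(\left(-22\right) \left(- \frac{1}{16}\right)\right)^{2} + 18 \left(\left(-22\right) \left(- \frac{1}{16}\right)\right) + \frac{204}{\left(-22\right) \left(- \frac{1}{16}\right)}\right) + 16\right) \left(-74\right) = \left(\left(32 + \left(\frac{11}{8}\right)^{2} + 18 \cdot \frac{11}{8} + \frac{204}{\frac{11}{8}}\right) + 16\right) \left(-74\right) = \left(\left(32 + \frac{121}{64} + \frac{99}{4} + 204 \cdot \frac{8}{11}\right) + 16\right) \left(-74\right) = \left(\left(32 + \frac{121}{64} + \frac{99}{4} + \frac{1632}{11}\right) + 16\right) \left(-74\right) = \left(\frac{145731}{704} + 16\right) \left(-74\right) = \frac{156995}{704} \left(-74\right) = - \frac{5808815}{352}$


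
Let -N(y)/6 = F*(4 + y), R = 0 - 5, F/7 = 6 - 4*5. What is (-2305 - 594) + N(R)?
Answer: -3487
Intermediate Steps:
F = -98 (F = 7*(6 - 4*5) = 7*(6 - 20) = 7*(-14) = -98)
R = -5
N(y) = 2352 + 588*y (N(y) = -(-588)*(4 + y) = -6*(-392 - 98*y) = 2352 + 588*y)
(-2305 - 594) + N(R) = (-2305 - 594) + (2352 + 588*(-5)) = -2899 + (2352 - 2940) = -2899 - 588 = -3487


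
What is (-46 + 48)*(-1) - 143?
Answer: -145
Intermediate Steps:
(-46 + 48)*(-1) - 143 = 2*(-1) - 143 = -2 - 143 = -145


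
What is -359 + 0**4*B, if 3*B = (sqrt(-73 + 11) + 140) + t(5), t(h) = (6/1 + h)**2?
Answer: -359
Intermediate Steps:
t(h) = (6 + h)**2 (t(h) = (6*1 + h)**2 = (6 + h)**2)
B = 87 + I*sqrt(62)/3 (B = ((sqrt(-73 + 11) + 140) + (6 + 5)**2)/3 = ((sqrt(-62) + 140) + 11**2)/3 = ((I*sqrt(62) + 140) + 121)/3 = ((140 + I*sqrt(62)) + 121)/3 = (261 + I*sqrt(62))/3 = 87 + I*sqrt(62)/3 ≈ 87.0 + 2.6247*I)
-359 + 0**4*B = -359 + 0**4*(87 + I*sqrt(62)/3) = -359 + 0*(87 + I*sqrt(62)/3) = -359 + 0 = -359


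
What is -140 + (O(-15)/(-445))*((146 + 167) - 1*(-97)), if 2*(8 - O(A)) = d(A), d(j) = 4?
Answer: -12952/89 ≈ -145.53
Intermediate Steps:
O(A) = 6 (O(A) = 8 - ½*4 = 8 - 2 = 6)
-140 + (O(-15)/(-445))*((146 + 167) - 1*(-97)) = -140 + (6/(-445))*((146 + 167) - 1*(-97)) = -140 + (6*(-1/445))*(313 + 97) = -140 - 6/445*410 = -140 - 492/89 = -12952/89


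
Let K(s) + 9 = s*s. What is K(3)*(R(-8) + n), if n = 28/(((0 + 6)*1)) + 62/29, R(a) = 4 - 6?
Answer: 0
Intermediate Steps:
K(s) = -9 + s**2 (K(s) = -9 + s*s = -9 + s**2)
R(a) = -2
n = 592/87 (n = 28/((6*1)) + 62*(1/29) = 28/6 + 62/29 = 28*(1/6) + 62/29 = 14/3 + 62/29 = 592/87 ≈ 6.8046)
K(3)*(R(-8) + n) = (-9 + 3**2)*(-2 + 592/87) = (-9 + 9)*(418/87) = 0*(418/87) = 0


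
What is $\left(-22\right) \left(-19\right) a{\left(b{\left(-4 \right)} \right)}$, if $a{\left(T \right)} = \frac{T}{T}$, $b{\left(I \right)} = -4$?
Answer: $418$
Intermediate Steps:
$a{\left(T \right)} = 1$
$\left(-22\right) \left(-19\right) a{\left(b{\left(-4 \right)} \right)} = \left(-22\right) \left(-19\right) 1 = 418 \cdot 1 = 418$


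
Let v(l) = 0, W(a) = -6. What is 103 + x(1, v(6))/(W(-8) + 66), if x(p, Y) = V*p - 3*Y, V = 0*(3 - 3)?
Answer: 103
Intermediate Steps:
V = 0 (V = 0*0 = 0)
x(p, Y) = -3*Y (x(p, Y) = 0*p - 3*Y = 0 - 3*Y = -3*Y)
103 + x(1, v(6))/(W(-8) + 66) = 103 + (-3*0)/(-6 + 66) = 103 + 0/60 = 103 + 0*(1/60) = 103 + 0 = 103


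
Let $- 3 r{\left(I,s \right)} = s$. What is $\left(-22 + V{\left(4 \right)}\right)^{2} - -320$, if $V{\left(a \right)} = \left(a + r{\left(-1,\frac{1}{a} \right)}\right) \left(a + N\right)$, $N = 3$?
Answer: $\frac{50305}{144} \approx 349.34$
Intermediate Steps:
$r{\left(I,s \right)} = - \frac{s}{3}$
$V{\left(a \right)} = \left(3 + a\right) \left(a - \frac{1}{3 a}\right)$ ($V{\left(a \right)} = \left(a - \frac{1}{3 a}\right) \left(a + 3\right) = \left(a - \frac{1}{3 a}\right) \left(3 + a\right) = \left(3 + a\right) \left(a - \frac{1}{3 a}\right)$)
$\left(-22 + V{\left(4 \right)}\right)^{2} - -320 = \left(-22 + \left(- \frac{1}{3} + 4^{2} - \frac{1}{4} + 3 \cdot 4\right)\right)^{2} - -320 = \left(-22 + \left(- \frac{1}{3} + 16 - \frac{1}{4} + 12\right)\right)^{2} + 320 = \left(-22 + \frac{329}{12}\right)^{2} + 320 = \left(\frac{65}{12}\right)^{2} + 320 = \frac{4225}{144} + 320 = \frac{50305}{144}$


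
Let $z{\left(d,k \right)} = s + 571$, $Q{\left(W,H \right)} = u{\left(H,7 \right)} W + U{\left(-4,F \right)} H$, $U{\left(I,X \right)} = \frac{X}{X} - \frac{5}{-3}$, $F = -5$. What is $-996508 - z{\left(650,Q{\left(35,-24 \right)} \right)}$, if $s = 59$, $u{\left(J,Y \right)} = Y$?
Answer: $-997138$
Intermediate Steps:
$U{\left(I,X \right)} = \frac{8}{3}$ ($U{\left(I,X \right)} = 1 - - \frac{5}{3} = 1 + \frac{5}{3} = \frac{8}{3}$)
$Q{\left(W,H \right)} = 7 W + \frac{8 H}{3}$
$z{\left(d,k \right)} = 630$ ($z{\left(d,k \right)} = 59 + 571 = 630$)
$-996508 - z{\left(650,Q{\left(35,-24 \right)} \right)} = -996508 - 630 = -997138$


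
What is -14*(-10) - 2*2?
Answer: 136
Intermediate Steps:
-14*(-10) - 2*2 = 140 - 4 = 136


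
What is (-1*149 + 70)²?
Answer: 6241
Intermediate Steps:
(-1*149 + 70)² = (-149 + 70)² = (-79)² = 6241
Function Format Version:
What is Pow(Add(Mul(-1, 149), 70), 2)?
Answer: 6241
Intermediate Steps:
Pow(Add(Mul(-1, 149), 70), 2) = Pow(Add(-149, 70), 2) = Pow(-79, 2) = 6241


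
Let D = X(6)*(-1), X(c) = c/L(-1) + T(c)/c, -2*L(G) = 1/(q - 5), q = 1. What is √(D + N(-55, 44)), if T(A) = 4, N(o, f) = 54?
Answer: 4*√3/3 ≈ 2.3094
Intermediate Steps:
L(G) = ⅛ (L(G) = -1/(2*(1 - 5)) = -½/(-4) = -½*(-¼) = ⅛)
X(c) = 4/c + 8*c (X(c) = c/(⅛) + 4/c = c*8 + 4/c = 8*c + 4/c = 4/c + 8*c)
D = -146/3 (D = (4/6 + 8*6)*(-1) = (4*(⅙) + 48)*(-1) = (⅔ + 48)*(-1) = (146/3)*(-1) = -146/3 ≈ -48.667)
√(D + N(-55, 44)) = √(-146/3 + 54) = √(16/3) = 4*√3/3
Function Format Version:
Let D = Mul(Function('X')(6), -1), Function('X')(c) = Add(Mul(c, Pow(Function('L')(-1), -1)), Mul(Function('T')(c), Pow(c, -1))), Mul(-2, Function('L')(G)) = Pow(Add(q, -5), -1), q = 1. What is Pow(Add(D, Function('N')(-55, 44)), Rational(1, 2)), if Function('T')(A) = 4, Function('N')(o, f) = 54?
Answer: Mul(Rational(4, 3), Pow(3, Rational(1, 2))) ≈ 2.3094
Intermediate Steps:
Function('L')(G) = Rational(1, 8) (Function('L')(G) = Mul(Rational(-1, 2), Pow(Add(1, -5), -1)) = Mul(Rational(-1, 2), Pow(-4, -1)) = Mul(Rational(-1, 2), Rational(-1, 4)) = Rational(1, 8))
Function('X')(c) = Add(Mul(4, Pow(c, -1)), Mul(8, c)) (Function('X')(c) = Add(Mul(c, Pow(Rational(1, 8), -1)), Mul(4, Pow(c, -1))) = Add(Mul(c, 8), Mul(4, Pow(c, -1))) = Add(Mul(8, c), Mul(4, Pow(c, -1))) = Add(Mul(4, Pow(c, -1)), Mul(8, c)))
D = Rational(-146, 3) (D = Mul(Add(Mul(4, Pow(6, -1)), Mul(8, 6)), -1) = Mul(Add(Mul(4, Rational(1, 6)), 48), -1) = Mul(Add(Rational(2, 3), 48), -1) = Mul(Rational(146, 3), -1) = Rational(-146, 3) ≈ -48.667)
Pow(Add(D, Function('N')(-55, 44)), Rational(1, 2)) = Pow(Add(Rational(-146, 3), 54), Rational(1, 2)) = Pow(Rational(16, 3), Rational(1, 2)) = Mul(Rational(4, 3), Pow(3, Rational(1, 2)))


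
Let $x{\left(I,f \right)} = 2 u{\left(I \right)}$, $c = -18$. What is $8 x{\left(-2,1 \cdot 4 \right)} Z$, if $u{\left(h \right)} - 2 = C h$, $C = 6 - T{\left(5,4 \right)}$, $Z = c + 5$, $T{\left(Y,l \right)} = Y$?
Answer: $0$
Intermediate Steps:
$Z = -13$ ($Z = -18 + 5 = -13$)
$C = 1$ ($C = 6 - 5 = 1$)
$u{\left(h \right)} = 2 + h$ ($u{\left(h \right)} = 2 + 1 h = 2 + h$)
$x{\left(I,f \right)} = 4 + 2 I$ ($x{\left(I,f \right)} = 2 \left(2 + I\right) = 4 + 2 I$)
$8 x{\left(-2,1 \cdot 4 \right)} Z = 8 \left(4 + 2 \left(-2\right)\right) \left(-13\right) = 8 \left(4 - 4\right) \left(-13\right) = 8 \cdot 0 \left(-13\right) = 0 \left(-13\right) = 0$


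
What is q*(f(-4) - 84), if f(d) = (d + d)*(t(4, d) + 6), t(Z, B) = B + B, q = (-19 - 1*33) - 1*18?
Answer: 4760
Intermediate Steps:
q = -70 (q = (-19 - 33) - 18 = -52 - 18 = -70)
t(Z, B) = 2*B
f(d) = 2*d*(6 + 2*d) (f(d) = (d + d)*(2*d + 6) = (2*d)*(6 + 2*d) = 2*d*(6 + 2*d))
q*(f(-4) - 84) = -70*(4*(-4)*(3 - 4) - 84) = -70*(4*(-4)*(-1) - 84) = -70*(16 - 84) = -70*(-68) = 4760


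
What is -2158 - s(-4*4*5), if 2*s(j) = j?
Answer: -2118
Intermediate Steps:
s(j) = j/2
-2158 - s(-4*4*5) = -2158 - -4*4*5/2 = -2158 - (-16*5)/2 = -2158 - (-80)/2 = -2158 - 1*(-40) = -2158 + 40 = -2118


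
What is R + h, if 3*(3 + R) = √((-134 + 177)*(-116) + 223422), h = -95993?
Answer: -95996 + √218434/3 ≈ -95840.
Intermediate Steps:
R = -3 + √218434/3 (R = -3 + √((-134 + 177)*(-116) + 223422)/3 = -3 + √(43*(-116) + 223422)/3 = -3 + √(-4988 + 223422)/3 = -3 + √218434/3 ≈ 152.79)
R + h = (-3 + √218434/3) - 95993 = -95996 + √218434/3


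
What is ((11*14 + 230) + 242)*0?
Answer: 0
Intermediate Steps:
((11*14 + 230) + 242)*0 = ((154 + 230) + 242)*0 = (384 + 242)*0 = 626*0 = 0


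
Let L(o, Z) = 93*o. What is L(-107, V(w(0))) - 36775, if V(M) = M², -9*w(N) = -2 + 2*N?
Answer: -46726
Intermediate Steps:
w(N) = 2/9 - 2*N/9 (w(N) = -(-2 + 2*N)/9 = 2/9 - 2*N/9)
L(-107, V(w(0))) - 36775 = 93*(-107) - 36775 = -9951 - 36775 = -46726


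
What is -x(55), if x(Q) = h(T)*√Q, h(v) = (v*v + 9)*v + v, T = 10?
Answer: -1100*√55 ≈ -8157.8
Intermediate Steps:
h(v) = v + v*(9 + v²) (h(v) = (v² + 9)*v + v = (9 + v²)*v + v = v*(9 + v²) + v = v + v*(9 + v²))
x(Q) = 1100*√Q (x(Q) = (10*(10 + 10²))*√Q = (10*(10 + 100))*√Q = (10*110)*√Q = 1100*√Q)
-x(55) = -1100*√55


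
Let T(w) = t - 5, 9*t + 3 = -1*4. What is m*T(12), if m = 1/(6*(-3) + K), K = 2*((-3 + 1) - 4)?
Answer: 26/135 ≈ 0.19259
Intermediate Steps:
t = -7/9 (t = -⅓ + (-1*4)/9 = -⅓ + (⅑)*(-4) = -⅓ - 4/9 = -7/9 ≈ -0.77778)
K = -12 (K = 2*(-2 - 4) = 2*(-6) = -12)
T(w) = -52/9 (T(w) = -7/9 - 5 = -52/9)
m = -1/30 (m = 1/(6*(-3) - 12) = 1/(-18 - 12) = 1/(-30) = -1/30 ≈ -0.033333)
m*T(12) = -1/30*(-52/9) = 26/135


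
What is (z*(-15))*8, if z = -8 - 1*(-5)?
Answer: 360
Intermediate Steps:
z = -3 (z = -8 + 5 = -3)
(z*(-15))*8 = -3*(-15)*8 = 45*8 = 360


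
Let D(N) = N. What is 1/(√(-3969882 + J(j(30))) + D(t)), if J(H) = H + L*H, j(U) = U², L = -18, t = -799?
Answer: -799/4623583 - 3*I*√442798/4623583 ≈ -0.00017281 - 0.00043176*I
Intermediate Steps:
J(H) = -17*H (J(H) = H - 18*H = -17*H)
1/(√(-3969882 + J(j(30))) + D(t)) = 1/(√(-3969882 - 17*30²) - 799) = 1/(√(-3969882 - 17*900) - 799) = 1/(√(-3969882 - 15300) - 799) = 1/(√(-3985182) - 799) = 1/(3*I*√442798 - 799) = 1/(-799 + 3*I*√442798)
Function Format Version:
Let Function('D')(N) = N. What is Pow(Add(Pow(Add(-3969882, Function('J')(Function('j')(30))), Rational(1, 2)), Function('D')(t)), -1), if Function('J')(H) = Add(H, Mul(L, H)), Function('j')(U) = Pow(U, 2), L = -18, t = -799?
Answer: Add(Rational(-799, 4623583), Mul(Rational(-3, 4623583), I, Pow(442798, Rational(1, 2)))) ≈ Add(-0.00017281, Mul(-0.00043176, I))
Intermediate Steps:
Function('J')(H) = Mul(-17, H) (Function('J')(H) = Add(H, Mul(-18, H)) = Mul(-17, H))
Pow(Add(Pow(Add(-3969882, Function('J')(Function('j')(30))), Rational(1, 2)), Function('D')(t)), -1) = Pow(Add(Pow(Add(-3969882, Mul(-17, Pow(30, 2))), Rational(1, 2)), -799), -1) = Pow(Add(Pow(Add(-3969882, Mul(-17, 900)), Rational(1, 2)), -799), -1) = Pow(Add(Pow(Add(-3969882, -15300), Rational(1, 2)), -799), -1) = Pow(Add(Pow(-3985182, Rational(1, 2)), -799), -1) = Pow(Add(Mul(3, I, Pow(442798, Rational(1, 2))), -799), -1) = Pow(Add(-799, Mul(3, I, Pow(442798, Rational(1, 2)))), -1)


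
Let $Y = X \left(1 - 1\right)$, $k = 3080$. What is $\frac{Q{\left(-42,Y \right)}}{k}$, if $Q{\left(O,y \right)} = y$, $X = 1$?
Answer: $0$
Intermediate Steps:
$Y = 0$ ($Y = 1 \left(1 - 1\right) = 1 \cdot 0 = 0$)
$\frac{Q{\left(-42,Y \right)}}{k} = \frac{0}{3080} = 0 \cdot \frac{1}{3080} = 0$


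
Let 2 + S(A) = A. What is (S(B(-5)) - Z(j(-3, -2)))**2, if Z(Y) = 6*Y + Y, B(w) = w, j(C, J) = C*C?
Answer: 4900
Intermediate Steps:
j(C, J) = C**2
S(A) = -2 + A
Z(Y) = 7*Y
(S(B(-5)) - Z(j(-3, -2)))**2 = ((-2 - 5) - 7*(-3)**2)**2 = (-7 - 7*9)**2 = (-7 - 1*63)**2 = (-7 - 63)**2 = (-70)**2 = 4900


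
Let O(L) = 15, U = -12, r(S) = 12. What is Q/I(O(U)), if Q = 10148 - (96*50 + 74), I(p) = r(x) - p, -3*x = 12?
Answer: -1758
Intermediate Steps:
x = -4 (x = -1/3*12 = -4)
I(p) = 12 - p
Q = 5274 (Q = 10148 - (4800 + 74) = 10148 - 1*4874 = 10148 - 4874 = 5274)
Q/I(O(U)) = 5274/(12 - 1*15) = 5274/(12 - 15) = 5274/(-3) = 5274*(-1/3) = -1758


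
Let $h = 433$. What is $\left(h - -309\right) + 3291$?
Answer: $4033$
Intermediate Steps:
$\left(h - -309\right) + 3291 = \left(433 - -309\right) + 3291 = \left(433 + \left(-743 + 1052\right)\right) + 3291 = \left(433 + 309\right) + 3291 = 742 + 3291 = 4033$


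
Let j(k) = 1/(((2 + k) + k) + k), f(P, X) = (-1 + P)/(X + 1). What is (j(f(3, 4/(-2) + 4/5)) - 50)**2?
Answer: 1962801/784 ≈ 2503.6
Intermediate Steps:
f(P, X) = (-1 + P)/(1 + X)
j(k) = 1/(2 + 3*k) (j(k) = 1/((2 + 2*k) + k) = 1/(2 + 3*k))
(j(f(3, 4/(-2) + 4/5)) - 50)**2 = (1/(2 + 3*((-1 + 3)/(1 + (4/(-2) + 4/5)))) - 50)**2 = (1/(2 + 3*(2/(1 + (4*(-1/2) + 4*(1/5))))) - 50)**2 = (1/(2 + 3*(2/(1 + (-2 + 4/5)))) - 50)**2 = (1/(2 + 3*(2/(1 - 6/5))) - 50)**2 = (1/(2 + 3*(2/(-1/5))) - 50)**2 = (1/(2 + 3*(-5*2)) - 50)**2 = (1/(2 + 3*(-10)) - 50)**2 = (1/(2 - 30) - 50)**2 = (1/(-28) - 50)**2 = (-1/28 - 50)**2 = (-1401/28)**2 = 1962801/784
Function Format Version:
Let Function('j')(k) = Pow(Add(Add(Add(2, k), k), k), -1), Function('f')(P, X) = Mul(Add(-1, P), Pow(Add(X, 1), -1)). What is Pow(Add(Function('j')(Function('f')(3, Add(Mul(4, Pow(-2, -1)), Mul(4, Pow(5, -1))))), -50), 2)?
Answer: Rational(1962801, 784) ≈ 2503.6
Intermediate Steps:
Function('f')(P, X) = Mul(Pow(Add(1, X), -1), Add(-1, P)) (Function('f')(P, X) = Mul(Add(-1, P), Pow(Add(1, X), -1)) = Mul(Pow(Add(1, X), -1), Add(-1, P)))
Function('j')(k) = Pow(Add(2, Mul(3, k)), -1) (Function('j')(k) = Pow(Add(Add(2, Mul(2, k)), k), -1) = Pow(Add(2, Mul(3, k)), -1))
Pow(Add(Function('j')(Function('f')(3, Add(Mul(4, Pow(-2, -1)), Mul(4, Pow(5, -1))))), -50), 2) = Pow(Add(Pow(Add(2, Mul(3, Mul(Pow(Add(1, Add(Mul(4, Pow(-2, -1)), Mul(4, Pow(5, -1)))), -1), Add(-1, 3)))), -1), -50), 2) = Pow(Add(Pow(Add(2, Mul(3, Mul(Pow(Add(1, Add(Mul(4, Rational(-1, 2)), Mul(4, Rational(1, 5)))), -1), 2))), -1), -50), 2) = Pow(Add(Pow(Add(2, Mul(3, Mul(Pow(Add(1, Add(-2, Rational(4, 5))), -1), 2))), -1), -50), 2) = Pow(Add(Pow(Add(2, Mul(3, Mul(Pow(Add(1, Rational(-6, 5)), -1), 2))), -1), -50), 2) = Pow(Add(Pow(Add(2, Mul(3, Mul(Pow(Rational(-1, 5), -1), 2))), -1), -50), 2) = Pow(Add(Pow(Add(2, Mul(3, Mul(-5, 2))), -1), -50), 2) = Pow(Add(Pow(Add(2, Mul(3, -10)), -1), -50), 2) = Pow(Add(Pow(Add(2, -30), -1), -50), 2) = Pow(Add(Pow(-28, -1), -50), 2) = Pow(Add(Rational(-1, 28), -50), 2) = Pow(Rational(-1401, 28), 2) = Rational(1962801, 784)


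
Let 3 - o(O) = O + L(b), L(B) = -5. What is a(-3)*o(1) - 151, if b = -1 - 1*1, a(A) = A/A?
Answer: -144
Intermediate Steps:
a(A) = 1
b = -2 (b = -1 - 1 = -2)
o(O) = 8 - O (o(O) = 3 - (O - 5) = 3 - (-5 + O) = 3 + (5 - O) = 8 - O)
a(-3)*o(1) - 151 = 1*(8 - 1*1) - 151 = 1*(8 - 1) - 151 = 1*7 - 151 = 7 - 151 = -144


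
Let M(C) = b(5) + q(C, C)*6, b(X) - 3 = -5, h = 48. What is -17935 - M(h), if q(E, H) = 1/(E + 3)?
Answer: -304863/17 ≈ -17933.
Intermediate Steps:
b(X) = -2 (b(X) = 3 - 5 = -2)
q(E, H) = 1/(3 + E)
M(C) = -2 + 6/(3 + C)
-17935 - M(h) = -17935 - (-2)*48/(3 + 48) = -17935 - (-2)*48/51 = -17935 - 1*(-32/17) = -17935 + 32/17 = -304863/17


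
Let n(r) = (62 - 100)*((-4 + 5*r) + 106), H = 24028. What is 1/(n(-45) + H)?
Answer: 1/28702 ≈ 3.4841e-5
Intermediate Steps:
n(r) = -3876 - 190*r (n(r) = -38*(102 + 5*r) = -3876 - 190*r)
1/(n(-45) + H) = 1/((-3876 - 190*(-45)) + 24028) = 1/((-3876 + 8550) + 24028) = 1/(4674 + 24028) = 1/28702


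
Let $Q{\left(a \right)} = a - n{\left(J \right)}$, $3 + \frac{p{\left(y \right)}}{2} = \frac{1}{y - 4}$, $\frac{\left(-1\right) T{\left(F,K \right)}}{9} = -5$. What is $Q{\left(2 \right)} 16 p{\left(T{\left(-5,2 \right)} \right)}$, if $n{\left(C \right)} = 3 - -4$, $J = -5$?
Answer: $\frac{19520}{41} \approx 476.1$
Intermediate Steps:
$T{\left(F,K \right)} = 45$ ($T{\left(F,K \right)} = \left(-9\right) \left(-5\right) = 45$)
$p{\left(y \right)} = -6 + \frac{2}{-4 + y}$ ($p{\left(y \right)} = -6 + \frac{2}{y - 4} = -6 + \frac{2}{-4 + y}$)
$n{\left(C \right)} = 7$ ($n{\left(C \right)} = 3 + 4 = 7$)
$Q{\left(a \right)} = -7 + a$ ($Q{\left(a \right)} = a - 7 = -7 + a$)
$Q{\left(2 \right)} 16 p{\left(T{\left(-5,2 \right)} \right)} = \left(-7 + 2\right) 16 \frac{2 \left(13 - 135\right)}{-4 + 45} = \left(-5\right) 16 \frac{2 \left(13 - 135\right)}{41} = - 80 \cdot 2 \cdot \frac{1}{41} \left(-122\right) = \left(-80\right) \left(- \frac{244}{41}\right) = \frac{19520}{41}$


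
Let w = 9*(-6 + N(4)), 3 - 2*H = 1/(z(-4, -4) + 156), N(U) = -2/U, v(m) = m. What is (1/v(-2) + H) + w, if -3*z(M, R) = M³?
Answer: -61183/1064 ≈ -57.503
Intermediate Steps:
z(M, R) = -M³/3
H = 1593/1064 (H = 3/2 - 1/(2*(-⅓*(-4)³ + 156)) = 3/2 - 1/(2*(-⅓*(-64) + 156)) = 3/2 - 1/(2*(64/3 + 156)) = 3/2 - 1/(2*532/3) = 3/2 - ½*3/532 = 3/2 - 3/1064 = 1593/1064 ≈ 1.4972)
w = -117/2 (w = 9*(-6 - 2/4) = 9*(-6 - 2*¼) = 9*(-6 - ½) = 9*(-13/2) = -117/2 ≈ -58.500)
(1/v(-2) + H) + w = (1/(-2) + 1593/1064) - 117/2 = (-½ + 1593/1064) - 117/2 = 1061/1064 - 117/2 = -61183/1064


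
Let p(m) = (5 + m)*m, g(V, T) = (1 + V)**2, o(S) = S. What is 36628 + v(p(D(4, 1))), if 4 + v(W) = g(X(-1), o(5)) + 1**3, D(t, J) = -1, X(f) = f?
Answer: 36625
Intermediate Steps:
p(m) = m*(5 + m)
v(W) = -3 (v(W) = -4 + ((1 - 1)**2 + 1**3) = -4 + (0**2 + 1) = -4 + (0 + 1) = -4 + 1 = -3)
36628 + v(p(D(4, 1))) = 36628 - 3 = 36625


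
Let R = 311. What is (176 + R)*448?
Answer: 218176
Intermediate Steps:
(176 + R)*448 = (176 + 311)*448 = 487*448 = 218176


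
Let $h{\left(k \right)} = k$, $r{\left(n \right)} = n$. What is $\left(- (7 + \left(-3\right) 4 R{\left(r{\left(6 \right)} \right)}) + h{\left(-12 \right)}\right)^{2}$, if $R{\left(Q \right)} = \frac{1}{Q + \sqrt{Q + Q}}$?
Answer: $259 + 32 \sqrt{3} \approx 314.43$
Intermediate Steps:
$R{\left(Q \right)} = \frac{1}{Q + \sqrt{2} \sqrt{Q}}$ ($R{\left(Q \right)} = \frac{1}{Q + \sqrt{2 Q}} = \frac{1}{Q + \sqrt{2} \sqrt{Q}}$)
$\left(- (7 + \left(-3\right) 4 R{\left(r{\left(6 \right)} \right)}) + h{\left(-12 \right)}\right)^{2} = \left(- (7 + \frac{\left(-3\right) 4}{6 + \sqrt{2} \sqrt{6}}) - 12\right)^{2} = \left(- (7 - \frac{12}{6 + 2 \sqrt{3}}) - 12\right)^{2} = \left(\left(-7 + \frac{12}{6 + 2 \sqrt{3}}\right) - 12\right)^{2} = \left(-19 + \frac{12}{6 + 2 \sqrt{3}}\right)^{2}$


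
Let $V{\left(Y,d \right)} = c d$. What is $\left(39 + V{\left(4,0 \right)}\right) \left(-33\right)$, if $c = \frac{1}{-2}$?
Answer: $-1287$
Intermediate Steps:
$c = - \frac{1}{2} \approx -0.5$
$V{\left(Y,d \right)} = - \frac{d}{2}$
$\left(39 + V{\left(4,0 \right)}\right) \left(-33\right) = \left(39 - 0\right) \left(-33\right) = \left(39 + 0\right) \left(-33\right) = 39 \left(-33\right) = -1287$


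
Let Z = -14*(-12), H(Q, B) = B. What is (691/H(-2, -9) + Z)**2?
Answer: 674041/81 ≈ 8321.5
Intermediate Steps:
Z = 168
(691/H(-2, -9) + Z)**2 = (691/(-9) + 168)**2 = (691*(-1/9) + 168)**2 = (-691/9 + 168)**2 = (821/9)**2 = 674041/81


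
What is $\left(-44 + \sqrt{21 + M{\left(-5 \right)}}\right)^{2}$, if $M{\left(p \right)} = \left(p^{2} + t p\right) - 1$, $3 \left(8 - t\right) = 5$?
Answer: $\frac{5848}{3} - \frac{176 \sqrt{30}}{3} \approx 1628.0$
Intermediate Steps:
$t = \frac{19}{3}$ ($t = 8 - \frac{5}{3} = \frac{19}{3} \approx 6.3333$)
$M{\left(p \right)} = -1 + p^{2} + \frac{19 p}{3}$ ($M{\left(p \right)} = \left(p^{2} + \frac{19 p}{3}\right) - 1 = -1 + p^{2} + \frac{19 p}{3}$)
$\left(-44 + \sqrt{21 + M{\left(-5 \right)}}\right)^{2} = \left(-44 + \sqrt{21 + \left(-1 + \left(-5\right)^{2} + \frac{19}{3} \left(-5\right)\right)}\right)^{2} = \left(-44 + \sqrt{21 - \frac{23}{3}}\right)^{2} = \left(-44 + \sqrt{\frac{40}{3}}\right)^{2} = \left(-44 + \frac{2 \sqrt{30}}{3}\right)^{2}$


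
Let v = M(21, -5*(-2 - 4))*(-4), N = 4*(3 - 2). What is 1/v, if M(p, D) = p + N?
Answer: -1/100 ≈ -0.010000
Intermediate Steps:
N = 4 (N = 4*1 = 4)
M(p, D) = 4 + p (M(p, D) = p + 4 = 4 + p)
v = -100 (v = (4 + 21)*(-4) = 25*(-4) = -100)
1/v = 1/(-100) = -1/100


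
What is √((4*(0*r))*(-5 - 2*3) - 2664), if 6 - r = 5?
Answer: 6*I*√74 ≈ 51.614*I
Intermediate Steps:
r = 1 (r = 6 - 1*5 = 6 - 5 = 1)
√((4*(0*r))*(-5 - 2*3) - 2664) = √((4*(0*1))*(-5 - 2*3) - 2664) = √((4*0)*(-5 - 6) - 2664) = √(0*(-11) - 2664) = √(0 - 2664) = √(-2664) = 6*I*√74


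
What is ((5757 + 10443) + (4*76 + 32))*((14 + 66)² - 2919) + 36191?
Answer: 57598007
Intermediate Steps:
((5757 + 10443) + (4*76 + 32))*((14 + 66)² - 2919) + 36191 = (16200 + (304 + 32))*(80² - 2919) + 36191 = (16200 + 336)*(6400 - 2919) + 36191 = 16536*3481 + 36191 = 57561816 + 36191 = 57598007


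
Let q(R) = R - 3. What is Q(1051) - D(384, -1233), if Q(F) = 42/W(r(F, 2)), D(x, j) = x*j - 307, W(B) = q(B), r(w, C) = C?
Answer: 473737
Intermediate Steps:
q(R) = -3 + R
W(B) = -3 + B
D(x, j) = -307 + j*x (D(x, j) = j*x - 307 = -307 + j*x)
Q(F) = -42 (Q(F) = 42/(-3 + 2) = 42/(-1) = 42*(-1) = -42)
Q(1051) - D(384, -1233) = -42 - (-307 - 1233*384) = -42 - (-307 - 473472) = -42 - 1*(-473779) = -42 + 473779 = 473737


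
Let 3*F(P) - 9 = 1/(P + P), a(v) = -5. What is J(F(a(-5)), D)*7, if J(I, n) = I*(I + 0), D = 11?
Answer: 55447/900 ≈ 61.608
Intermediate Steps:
F(P) = 3 + 1/(6*P) (F(P) = 3 + 1/(3*(P + P)) = 3 + 1/(3*((2*P))) = 3 + (1/(2*P))/3 = 3 + 1/(6*P))
J(I, n) = I**2 (J(I, n) = I*I = I**2)
J(F(a(-5)), D)*7 = (3 + (1/6)/(-5))**2*7 = (3 + (1/6)*(-1/5))**2*7 = (3 - 1/30)**2*7 = (89/30)**2*7 = (7921/900)*7 = 55447/900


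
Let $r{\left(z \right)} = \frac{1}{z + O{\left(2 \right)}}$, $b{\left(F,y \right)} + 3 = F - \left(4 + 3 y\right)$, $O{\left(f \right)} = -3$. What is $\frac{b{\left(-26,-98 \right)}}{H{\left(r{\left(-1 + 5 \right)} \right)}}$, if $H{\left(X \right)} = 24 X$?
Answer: $\frac{87}{8} \approx 10.875$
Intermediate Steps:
$b{\left(F,y \right)} = -7 + F - 3 y$ ($b{\left(F,y \right)} = -3 - \left(4 - F + 3 y\right) = -7 + F - 3 y$)
$r{\left(z \right)} = \frac{1}{-3 + z}$ ($r{\left(z \right)} = \frac{1}{z - 3} = \frac{1}{-3 + z}$)
$\frac{b{\left(-26,-98 \right)}}{H{\left(r{\left(-1 + 5 \right)} \right)}} = \frac{-7 - 26 - -294}{24 \frac{1}{-3 + \left(-1 + 5\right)}} = \frac{-7 - 26 + 294}{24 \frac{1}{-3 + 4}} = \frac{261}{24 \cdot 1^{-1}} = \frac{261}{24 \cdot 1} = \frac{261}{24} = 261 \cdot \frac{1}{24} = \frac{87}{8}$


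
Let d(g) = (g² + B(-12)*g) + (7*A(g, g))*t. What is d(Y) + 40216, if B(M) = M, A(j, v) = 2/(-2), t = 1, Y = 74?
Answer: 44797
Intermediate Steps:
A(j, v) = -1 (A(j, v) = 2*(-½) = -1)
d(g) = -7 + g² - 12*g (d(g) = (g² - 12*g) + (7*(-1))*1 = (g² - 12*g) - 7*1 = (g² - 12*g) - 7 = -7 + g² - 12*g)
d(Y) + 40216 = (-7 + 74² - 12*74) + 40216 = (-7 + 5476 - 888) + 40216 = 4581 + 40216 = 44797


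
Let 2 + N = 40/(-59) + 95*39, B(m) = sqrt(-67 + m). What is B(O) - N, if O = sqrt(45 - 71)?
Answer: -218437/59 + sqrt(-67 + I*sqrt(26)) ≈ -3702.0 + 8.1913*I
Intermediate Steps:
O = I*sqrt(26) (O = sqrt(-26) = I*sqrt(26) ≈ 5.099*I)
N = 218437/59 (N = -2 + (40/(-59) + 95*39) = -2 + (40*(-1/59) + 3705) = -2 + (-40/59 + 3705) = -2 + 218555/59 = 218437/59 ≈ 3702.3)
B(O) - N = sqrt(-67 + I*sqrt(26)) - 1*218437/59 = sqrt(-67 + I*sqrt(26)) - 218437/59 = -218437/59 + sqrt(-67 + I*sqrt(26))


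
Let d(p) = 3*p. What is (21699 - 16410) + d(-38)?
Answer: 5175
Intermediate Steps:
(21699 - 16410) + d(-38) = (21699 - 16410) + 3*(-38) = 5289 - 114 = 5175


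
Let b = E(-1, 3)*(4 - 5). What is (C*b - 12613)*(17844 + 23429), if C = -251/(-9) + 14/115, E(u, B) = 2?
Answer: -541189612301/1035 ≈ -5.2289e+8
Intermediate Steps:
C = 28991/1035 (C = -251*(-1/9) + 14*(1/115) = 251/9 + 14/115 = 28991/1035 ≈ 28.011)
b = -2 (b = 2*(4 - 5) = 2*(-1) = -2)
(C*b - 12613)*(17844 + 23429) = ((28991/1035)*(-2) - 12613)*(17844 + 23429) = (-57982/1035 - 12613)*41273 = -13112437/1035*41273 = -541189612301/1035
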